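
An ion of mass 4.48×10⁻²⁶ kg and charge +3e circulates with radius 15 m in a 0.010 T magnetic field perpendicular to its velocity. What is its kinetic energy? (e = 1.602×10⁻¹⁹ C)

v = |q|Br/m, then KE = ½mv² = (qBr)²/(2m).
v = (4.806×10⁻¹⁹)(0.010)(15)/4.48×10⁻²⁶ ≈ 1.609×10⁶ m/s.
KE = ½(4.48×10⁻²⁶)(1.609×10⁶)² ≈ 5.8×10⁻¹⁴ J.

KE ≈ 5.8×10⁻¹⁴ J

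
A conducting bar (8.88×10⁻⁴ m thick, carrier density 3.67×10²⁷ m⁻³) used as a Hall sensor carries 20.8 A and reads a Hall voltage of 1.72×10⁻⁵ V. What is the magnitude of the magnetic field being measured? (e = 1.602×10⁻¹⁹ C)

B ≈ 0.432 T

From V_H = IB/(n e t), B = V_H n e t / I.
B = (1.72×10⁻⁵)(3.67×10²⁷)(1.602×10⁻¹⁹)(8.88×10⁻⁴)/20.8 ≈ 0.432 T.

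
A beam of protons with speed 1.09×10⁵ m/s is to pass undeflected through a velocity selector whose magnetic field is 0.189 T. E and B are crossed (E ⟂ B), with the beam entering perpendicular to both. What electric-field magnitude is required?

E = 2.06×10⁴ V/m

For straight-line motion qE = qvB, so E = vB.
E = 1.09×10⁵ × 0.189 = 2.06×10⁴ V/m.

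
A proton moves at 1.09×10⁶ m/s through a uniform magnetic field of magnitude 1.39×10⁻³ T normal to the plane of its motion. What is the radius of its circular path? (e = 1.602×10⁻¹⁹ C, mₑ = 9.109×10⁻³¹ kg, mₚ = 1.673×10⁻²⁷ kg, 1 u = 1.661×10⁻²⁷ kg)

The magnetic force provides the centripetal force: |q|vB = mv²/r.
r = mv/(|q|B) = (1.673×10⁻²⁷)(1.09×10⁶)/((1.602×10⁻¹⁹)(1.39×10⁻³)) ≈ 8.19 m.

r ≈ 8.19 m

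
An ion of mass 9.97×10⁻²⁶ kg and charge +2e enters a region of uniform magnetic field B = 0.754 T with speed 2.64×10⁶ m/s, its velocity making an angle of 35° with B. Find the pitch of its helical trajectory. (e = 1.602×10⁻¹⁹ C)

p ≈ 5.61 m

v∥ = v cosθ = 2.64×10⁶·cos35° ≈ 2.163×10⁶ m/s.
T = 2πm/(|q|B) = 2π(9.97×10⁻²⁶)/((3.204×10⁻¹⁹)(0.754)) ≈ 2.593×10⁻⁶ s.
pitch = v∥ T = (2.163×10⁶)(2.593×10⁻⁶) ≈ 5.61 m.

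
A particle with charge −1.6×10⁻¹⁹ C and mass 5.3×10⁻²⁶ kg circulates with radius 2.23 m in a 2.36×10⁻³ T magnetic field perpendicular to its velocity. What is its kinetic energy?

KE ≈ 41.8 eV

v = |q|Br/m, then KE = ½mv² = (qBr)²/(2m).
v = (1.6×10⁻¹⁹)(2.36×10⁻³)(2.23)/5.3×10⁻²⁶ ≈ 1.589×10⁴ m/s.
KE = ½(5.3×10⁻²⁶)(1.589×10⁴)² ≈ 6.69×10⁻¹⁸ J = 41.8 eV.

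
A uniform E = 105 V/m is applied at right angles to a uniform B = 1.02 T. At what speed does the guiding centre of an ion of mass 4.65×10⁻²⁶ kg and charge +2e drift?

The E×B drift speed is v_d = E/B.
v_d = 105/1.02 = 103 m/s.

v_d ≈ 103 m/s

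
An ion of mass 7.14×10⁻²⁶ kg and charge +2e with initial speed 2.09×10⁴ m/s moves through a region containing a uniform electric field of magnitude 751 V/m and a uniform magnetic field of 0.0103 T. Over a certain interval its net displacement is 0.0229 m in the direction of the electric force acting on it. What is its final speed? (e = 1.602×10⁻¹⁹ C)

v_f ≈ 2.43×10⁴ m/s

B does no work; ΔKE = |q|E d.
½mv_f² = ½mv₀² + |q|Ed = ½(7.14×10⁻²⁶)(2.09×10⁴)² + (3.204×10⁻¹⁹)(751)(0.0229) ≈ 1.559×10⁻¹⁷ J + 5.510×10⁻¹⁸ J ≈ 2.110×10⁻¹⁷ J.
v_f = √(2·2.110×10⁻¹⁷/7.14×10⁻²⁶) ≈ 2.43×10⁴ m/s.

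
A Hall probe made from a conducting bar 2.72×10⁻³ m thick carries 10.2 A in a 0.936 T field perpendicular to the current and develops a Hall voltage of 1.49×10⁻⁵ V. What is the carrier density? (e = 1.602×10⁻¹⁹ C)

From V_H = IB/(n e t), n = IB/(V_H e t).
n = (10.2)(0.936)/((1.49×10⁻⁵)(1.602×10⁻¹⁹)(2.72×10⁻³)) ≈ 1.47×10²⁷ m⁻³.

n ≈ 1.47×10²⁷ m⁻³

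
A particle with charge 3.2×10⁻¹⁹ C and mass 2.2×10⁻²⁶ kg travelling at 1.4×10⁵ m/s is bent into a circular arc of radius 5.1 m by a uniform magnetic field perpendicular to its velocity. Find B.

B ≈ 1.9×10⁻³ T

From |q|vB = mv²/r, B = mv/(|q|r).
B = (2.2×10⁻²⁶)(1.4×10⁵)/((3.2×10⁻¹⁹)(5.1)) ≈ 1.9×10⁻³ T.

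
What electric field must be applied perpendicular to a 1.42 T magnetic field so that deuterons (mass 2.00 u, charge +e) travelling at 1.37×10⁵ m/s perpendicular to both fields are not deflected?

E = 1.95×10⁵ V/m

For straight-line motion qE = qvB, so E = vB.
E = 1.37×10⁵ × 1.42 = 1.95×10⁵ V/m.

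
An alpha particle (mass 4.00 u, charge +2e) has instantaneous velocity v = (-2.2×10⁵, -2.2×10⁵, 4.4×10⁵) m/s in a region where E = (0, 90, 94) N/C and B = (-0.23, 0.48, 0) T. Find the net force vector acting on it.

F ≈ (-6.77×10⁻¹⁴, -3.24×10⁻¹⁴, -5.00×10⁻¹⁴) N

v×B = (-2.11×10⁵, -1.01×10⁵, -1.56×10⁵) N/C.
E + v×B = (-2.11×10⁵, -1.01×10⁵, -1.56×10⁵) N/C.
F = q(E + v×B) = (3.204×10⁻¹⁹ C)·(-2.11×10⁵, -1.01×10⁵, -1.56×10⁵) = (-6.77×10⁻¹⁴, -3.24×10⁻¹⁴, -5.00×10⁻¹⁴) N.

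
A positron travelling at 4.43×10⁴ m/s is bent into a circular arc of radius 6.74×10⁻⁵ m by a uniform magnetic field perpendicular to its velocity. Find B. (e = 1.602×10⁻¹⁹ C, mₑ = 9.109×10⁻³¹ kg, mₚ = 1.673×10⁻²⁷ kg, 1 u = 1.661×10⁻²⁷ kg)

From |q|vB = mv²/r, B = mv/(|q|r).
B = (9.109×10⁻³¹)(4.43×10⁴)/((1.602×10⁻¹⁹)(6.74×10⁻⁵)) ≈ 3.74×10⁻³ T.

B ≈ 3.74×10⁻³ T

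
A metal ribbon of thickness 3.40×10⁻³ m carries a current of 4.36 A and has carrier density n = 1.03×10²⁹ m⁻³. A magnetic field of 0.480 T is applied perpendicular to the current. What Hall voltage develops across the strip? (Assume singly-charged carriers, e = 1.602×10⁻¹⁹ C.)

V_H = IB/(n e t).
V_H = (4.36)(0.480)/((1.03×10²⁹)(1.602×10⁻¹⁹)(3.40×10⁻³)) ≈ 3.73×10⁻⁸ V.

V_H ≈ 3.73×10⁻⁸ V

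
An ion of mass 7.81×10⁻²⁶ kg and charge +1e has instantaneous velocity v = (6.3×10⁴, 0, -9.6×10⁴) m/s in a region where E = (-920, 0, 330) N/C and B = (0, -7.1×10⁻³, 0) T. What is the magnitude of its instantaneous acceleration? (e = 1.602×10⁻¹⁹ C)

v×B = (-682, 0, -447) N/C.
E + v×B = (-1600, 0, -117) N/C.
F = q(E + v×B) = (1.602×10⁻¹⁹ C)·(-1600, 0, -117) = (-2.57×10⁻¹⁶, 0, -1.88×10⁻¹⁷) N.
|a| = |F|/m = 2.573×10⁻¹⁶/7.81×10⁻²⁶ ≈ 3.29×10⁹ m/s².

|a| ≈ 3.29×10⁹ m/s²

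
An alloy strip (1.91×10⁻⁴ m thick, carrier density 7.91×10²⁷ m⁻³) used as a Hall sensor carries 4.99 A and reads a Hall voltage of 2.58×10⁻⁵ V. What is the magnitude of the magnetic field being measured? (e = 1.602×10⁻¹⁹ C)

B ≈ 1.25 T

From V_H = IB/(n e t), B = V_H n e t / I.
B = (2.58×10⁻⁵)(7.91×10²⁷)(1.602×10⁻¹⁹)(1.91×10⁻⁴)/4.99 ≈ 1.25 T.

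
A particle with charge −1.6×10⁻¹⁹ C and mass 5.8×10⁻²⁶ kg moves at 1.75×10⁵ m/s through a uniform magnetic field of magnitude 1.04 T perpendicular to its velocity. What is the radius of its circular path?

r ≈ 0.0610 m

The magnetic force provides the centripetal force: |q|vB = mv²/r.
r = mv/(|q|B) = (5.8×10⁻²⁶)(1.75×10⁵)/((1.6×10⁻¹⁹)(1.04)) ≈ 0.0610 m.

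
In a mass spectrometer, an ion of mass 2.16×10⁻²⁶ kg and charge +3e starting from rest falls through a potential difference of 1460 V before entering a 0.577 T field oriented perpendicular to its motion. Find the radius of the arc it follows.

r ≈ 0.0199 m

Acceleration: |q|V = ½mv² ⇒ v = √(2|q|V/m) = √(2·4.806×10⁻¹⁹·1460/2.16×10⁻²⁶) ≈ 2.549×10⁵ m/s.
In the field: r = mv/(|q|B) = (2.16×10⁻²⁶)(2.549×10⁵)/((4.806×10⁻¹⁹)(0.577)) ≈ 0.0199 m.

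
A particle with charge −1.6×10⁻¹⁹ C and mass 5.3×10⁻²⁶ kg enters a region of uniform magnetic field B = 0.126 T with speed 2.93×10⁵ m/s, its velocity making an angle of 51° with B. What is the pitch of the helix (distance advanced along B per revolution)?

p ≈ 3.05 m

v∥ = v cosθ = 2.93×10⁵·cos51° ≈ 1.844×10⁵ m/s.
T = 2πm/(|q|B) = 2π(5.3×10⁻²⁶)/((1.6×10⁻¹⁹)(0.126)) ≈ 1.652×10⁻⁵ s.
pitch = v∥ T = (1.844×10⁵)(1.652×10⁻⁵) ≈ 3.05 m.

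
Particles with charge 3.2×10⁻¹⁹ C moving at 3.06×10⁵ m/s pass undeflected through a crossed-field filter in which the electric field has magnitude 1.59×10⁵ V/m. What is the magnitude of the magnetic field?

Balance of forces in the selector: qE = qvB ⇒ B = E/v.
B = 1.59×10⁵/3.06×10⁵ = 0.520 T.

B = 0.520 T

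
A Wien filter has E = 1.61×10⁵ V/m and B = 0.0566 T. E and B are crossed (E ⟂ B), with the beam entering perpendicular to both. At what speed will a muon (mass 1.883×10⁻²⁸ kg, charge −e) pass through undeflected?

Straight-line motion ⇒ electric and magnetic forces cancel, so E = vB.
v = E/B = 1.61×10⁵/0.0566 = 2.84×10⁶ m/s.

v = 2.84×10⁶ m/s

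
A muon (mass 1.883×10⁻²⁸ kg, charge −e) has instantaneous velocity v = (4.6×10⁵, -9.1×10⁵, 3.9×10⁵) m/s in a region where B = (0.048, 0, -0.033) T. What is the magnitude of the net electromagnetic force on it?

|F| ≈ 1.01×10⁻¹⁴ N

v×B = (3.00×10⁴, 3.39×10⁴, 4.37×10⁴) N/C.
F = q v×B = (−1.602×10⁻¹⁹ C)·(3.00×10⁴, 3.39×10⁴, 4.37×10⁴) = (-4.81×10⁻¹⁵, -5.43×10⁻¹⁵, -7.00×10⁻¹⁵) N.
|F| = 1.01×10⁻¹⁴ N.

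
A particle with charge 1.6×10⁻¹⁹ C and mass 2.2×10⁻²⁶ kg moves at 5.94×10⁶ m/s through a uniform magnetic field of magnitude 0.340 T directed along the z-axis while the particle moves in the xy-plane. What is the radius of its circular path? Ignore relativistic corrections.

r ≈ 2.40 m

The magnetic force provides the centripetal force: |q|vB = mv²/r.
r = mv/(|q|B) = (2.2×10⁻²⁶)(5.94×10⁶)/((1.6×10⁻¹⁹)(0.340)) ≈ 2.40 m.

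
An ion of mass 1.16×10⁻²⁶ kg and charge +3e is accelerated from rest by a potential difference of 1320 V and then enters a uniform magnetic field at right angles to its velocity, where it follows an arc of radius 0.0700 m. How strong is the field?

B ≈ 0.114 T

v = √(2|q|V/m) = √(2·4.806×10⁻¹⁹·1320/1.16×10⁻²⁶) ≈ 3.307×10⁵ m/s.
B = mv/(|q|r) = (1.16×10⁻²⁶)(3.307×10⁵)/((4.806×10⁻¹⁹)(0.0700)) ≈ 0.114 T.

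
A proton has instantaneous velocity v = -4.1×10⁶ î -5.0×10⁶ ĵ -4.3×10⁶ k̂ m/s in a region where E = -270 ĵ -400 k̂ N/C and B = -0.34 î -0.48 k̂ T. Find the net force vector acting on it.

F ≈ (3.84×10⁻¹³, -8.11×10⁻¹⁴, -2.72×10⁻¹³) N

v×B = (2.40×10⁶, -5.06×10⁵, -1.70×10⁶) N/C.
E + v×B = (2.40×10⁶, -5.06×10⁵, -1.70×10⁶) N/C.
F = q(E + v×B) = (1.602×10⁻¹⁹ C)·(2.40×10⁶, -5.06×10⁵, -1.70×10⁶) = (3.84×10⁻¹³, -8.11×10⁻¹⁴, -2.72×10⁻¹³) N.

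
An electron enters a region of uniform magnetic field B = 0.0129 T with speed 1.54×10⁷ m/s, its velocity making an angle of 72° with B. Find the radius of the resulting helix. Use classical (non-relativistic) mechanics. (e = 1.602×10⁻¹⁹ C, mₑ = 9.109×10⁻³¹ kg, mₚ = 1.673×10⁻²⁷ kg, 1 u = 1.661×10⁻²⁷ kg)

r ≈ 6.46×10⁻³ m

v⊥ = v sinθ = 1.54×10⁷·sin72° ≈ 1.465×10⁷ m/s.
r = m v⊥/(|q|B) = (9.109×10⁻³¹)(1.465×10⁷)/((1.602×10⁻¹⁹)(0.0129)) ≈ 6.46×10⁻³ m.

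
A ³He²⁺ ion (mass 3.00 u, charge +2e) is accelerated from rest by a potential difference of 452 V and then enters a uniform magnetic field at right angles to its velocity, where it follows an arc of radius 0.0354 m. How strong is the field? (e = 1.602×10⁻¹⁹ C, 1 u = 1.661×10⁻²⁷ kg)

v = √(2|q|V/m) = √(2·3.204×10⁻¹⁹·452/4.983×10⁻²⁷) ≈ 2.411×10⁵ m/s.
B = mv/(|q|r) = (4.983×10⁻²⁷)(2.411×10⁵)/((3.204×10⁻¹⁹)(0.0354)) ≈ 0.106 T.

B ≈ 0.106 T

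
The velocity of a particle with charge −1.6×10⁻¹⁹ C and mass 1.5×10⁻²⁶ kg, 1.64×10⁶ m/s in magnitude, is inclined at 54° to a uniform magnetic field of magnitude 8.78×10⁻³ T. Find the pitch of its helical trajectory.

p ≈ 64.7 m

v∥ = v cosθ = 1.64×10⁶·cos54° ≈ 9.640×10⁵ m/s.
T = 2πm/(|q|B) = 2π(1.5×10⁻²⁶)/((1.6×10⁻¹⁹)(8.78×10⁻³)) ≈ 6.709×10⁻⁵ s.
pitch = v∥ T = (9.640×10⁵)(6.709×10⁻⁵) ≈ 64.7 m.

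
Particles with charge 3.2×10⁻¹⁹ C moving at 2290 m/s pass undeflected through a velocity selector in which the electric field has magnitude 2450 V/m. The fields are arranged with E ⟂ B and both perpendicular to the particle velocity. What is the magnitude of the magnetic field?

B = 1.07 T

Balance of forces in the selector: qE = qvB ⇒ B = E/v.
B = 2450/2290 = 1.07 T.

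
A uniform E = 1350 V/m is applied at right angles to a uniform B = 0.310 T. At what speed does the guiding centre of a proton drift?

v_d ≈ 4350 m/s

The steady drift has the magnetic force balancing the electric force, so v_d = E/B.
v_d = 1350/0.310 = 4350 m/s.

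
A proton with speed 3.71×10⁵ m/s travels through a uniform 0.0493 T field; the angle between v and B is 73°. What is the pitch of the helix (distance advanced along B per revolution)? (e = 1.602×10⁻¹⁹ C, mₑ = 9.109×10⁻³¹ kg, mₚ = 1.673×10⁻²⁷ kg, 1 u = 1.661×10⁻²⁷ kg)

p ≈ 0.144 m

v∥ = v cosθ = 3.71×10⁵·cos73° ≈ 1.085×10⁵ m/s.
T = 2πm/(|q|B) = 2π(1.673×10⁻²⁷)/((1.602×10⁻¹⁹)(0.0493)) ≈ 1.331×10⁻⁶ s.
pitch = v∥ T = (1.085×10⁵)(1.331×10⁻⁶) ≈ 0.144 m.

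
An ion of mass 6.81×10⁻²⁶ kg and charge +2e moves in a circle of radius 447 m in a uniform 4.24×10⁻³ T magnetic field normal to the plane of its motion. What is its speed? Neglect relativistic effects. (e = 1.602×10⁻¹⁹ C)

From |q|vB = mv²/r, v = |q|Br/m.
v = (3.204×10⁻¹⁹)(4.24×10⁻³)(447)/6.81×10⁻²⁶ ≈ 8.92×10⁶ m/s.

v ≈ 8.92×10⁶ m/s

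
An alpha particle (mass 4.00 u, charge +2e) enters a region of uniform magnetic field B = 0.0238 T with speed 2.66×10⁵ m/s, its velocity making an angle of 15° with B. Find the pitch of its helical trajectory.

v∥ = v cosθ = 2.66×10⁵·cos15° ≈ 2.569×10⁵ m/s.
T = 2πm/(|q|B) = 2π(6.644×10⁻²⁷)/((3.204×10⁻¹⁹)(0.0238)) ≈ 5.474×10⁻⁶ s.
pitch = v∥ T = (2.569×10⁵)(5.474×10⁻⁶) ≈ 1.41 m.

p ≈ 1.41 m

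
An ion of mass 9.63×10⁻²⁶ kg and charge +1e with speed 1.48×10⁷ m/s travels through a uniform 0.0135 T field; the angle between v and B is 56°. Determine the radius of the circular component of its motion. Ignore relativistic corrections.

v⊥ = v sinθ = 1.48×10⁷·sin56° ≈ 1.227×10⁷ m/s.
r = m v⊥/(|q|B) = (9.63×10⁻²⁶)(1.227×10⁷)/((1.602×10⁻¹⁹)(0.0135)) ≈ 546 m.

r ≈ 546 m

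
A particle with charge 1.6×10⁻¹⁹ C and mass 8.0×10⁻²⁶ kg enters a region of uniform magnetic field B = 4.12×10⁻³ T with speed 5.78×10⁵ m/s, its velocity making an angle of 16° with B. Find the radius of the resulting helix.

r ≈ 19.3 m

v⊥ = v sinθ = 5.78×10⁵·sin16° ≈ 1.593×10⁵ m/s.
r = m v⊥/(|q|B) = (8.0×10⁻²⁶)(1.593×10⁵)/((1.6×10⁻¹⁹)(4.12×10⁻³)) ≈ 19.3 m.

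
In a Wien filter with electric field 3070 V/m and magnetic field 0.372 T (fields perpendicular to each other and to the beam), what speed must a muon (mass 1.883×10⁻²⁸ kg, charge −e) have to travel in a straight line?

v = 8250 m/s

For undeflected motion the electric and magnetic forces balance: qE = qvB.
v = E/B = 3070/0.372 = 8250 m/s.
The result is independent of the particle's charge and mass.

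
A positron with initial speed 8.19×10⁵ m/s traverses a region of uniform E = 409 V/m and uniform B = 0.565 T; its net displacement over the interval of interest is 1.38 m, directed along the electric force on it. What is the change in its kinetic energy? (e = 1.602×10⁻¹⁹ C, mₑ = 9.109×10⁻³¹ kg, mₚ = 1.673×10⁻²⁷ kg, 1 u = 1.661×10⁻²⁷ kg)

ΔKE ≈ 9.04×10⁻¹⁷ J

The magnetic force is always ⟂ v and does no work; only the electric force changes KE.
ΔKE = F_E · d = |q|E d = (1.602×10⁻¹⁹)(409)(1.38) ≈ 9.04×10⁻¹⁷ J.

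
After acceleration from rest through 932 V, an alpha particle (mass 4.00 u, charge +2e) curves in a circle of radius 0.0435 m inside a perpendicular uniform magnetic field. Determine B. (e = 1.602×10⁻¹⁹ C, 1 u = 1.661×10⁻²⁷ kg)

B ≈ 0.143 T

v = √(2|q|V/m) = √(2·3.204×10⁻¹⁹·932/6.644×10⁻²⁷) ≈ 2.998×10⁵ m/s.
B = mv/(|q|r) = (6.644×10⁻²⁷)(2.998×10⁵)/((3.204×10⁻¹⁹)(0.0435)) ≈ 0.143 T.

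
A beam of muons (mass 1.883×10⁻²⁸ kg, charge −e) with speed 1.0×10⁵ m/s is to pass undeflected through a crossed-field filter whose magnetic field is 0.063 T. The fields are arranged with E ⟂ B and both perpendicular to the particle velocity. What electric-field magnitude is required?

For straight-line motion qE = qvB, so E = vB.
E = 1.0×10⁵ × 0.063 = 6300 V/m.

E = 6300 V/m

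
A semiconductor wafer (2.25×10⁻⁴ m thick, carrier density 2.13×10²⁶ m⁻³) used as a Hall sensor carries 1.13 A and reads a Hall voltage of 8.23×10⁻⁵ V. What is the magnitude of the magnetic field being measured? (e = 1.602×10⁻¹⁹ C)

From V_H = IB/(n e t), B = V_H n e t / I.
B = (8.23×10⁻⁵)(2.13×10²⁶)(1.602×10⁻¹⁹)(2.25×10⁻⁴)/1.13 ≈ 0.559 T.

B ≈ 0.559 T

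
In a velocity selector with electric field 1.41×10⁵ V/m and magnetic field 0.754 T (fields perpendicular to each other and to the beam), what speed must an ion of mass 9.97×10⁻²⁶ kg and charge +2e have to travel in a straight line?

For undeflected motion the electric and magnetic forces balance: qE = qvB.
v = E/B = 1.41×10⁵/0.754 = 1.87×10⁵ m/s.

v = 1.87×10⁵ m/s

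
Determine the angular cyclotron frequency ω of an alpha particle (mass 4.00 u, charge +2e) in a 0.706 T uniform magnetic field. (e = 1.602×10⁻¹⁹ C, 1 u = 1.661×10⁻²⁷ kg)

ω = |q|B/m.
ω = (3.204×10⁻¹⁹)(0.706)/6.644×10⁻²⁷ ≈ 3.40×10⁷ rad/s.

ω ≈ 3.40×10⁷ rad/s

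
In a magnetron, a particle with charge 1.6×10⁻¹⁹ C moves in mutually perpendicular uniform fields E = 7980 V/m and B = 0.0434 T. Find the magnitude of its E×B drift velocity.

The steady drift has the magnetic force balancing the electric force, so v_d = E/B.
v_d = 7980/0.0434 = 1.84×10⁵ m/s.

v_d ≈ 1.84×10⁵ m/s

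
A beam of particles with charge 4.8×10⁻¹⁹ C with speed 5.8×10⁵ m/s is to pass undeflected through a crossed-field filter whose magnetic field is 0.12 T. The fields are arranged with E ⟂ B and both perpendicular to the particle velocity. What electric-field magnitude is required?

For straight-line motion qE = qvB, so E = vB.
E = 5.8×10⁵ × 0.12 = 7.0×10⁴ V/m.

E = 7.0×10⁴ V/m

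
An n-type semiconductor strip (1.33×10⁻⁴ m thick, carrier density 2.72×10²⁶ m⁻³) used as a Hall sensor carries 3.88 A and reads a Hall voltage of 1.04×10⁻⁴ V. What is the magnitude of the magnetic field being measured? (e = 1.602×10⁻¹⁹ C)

B ≈ 0.155 T

From V_H = IB/(n e t), B = V_H n e t / I.
B = (1.04×10⁻⁴)(2.72×10²⁶)(1.602×10⁻¹⁹)(1.33×10⁻⁴)/3.88 ≈ 0.155 T.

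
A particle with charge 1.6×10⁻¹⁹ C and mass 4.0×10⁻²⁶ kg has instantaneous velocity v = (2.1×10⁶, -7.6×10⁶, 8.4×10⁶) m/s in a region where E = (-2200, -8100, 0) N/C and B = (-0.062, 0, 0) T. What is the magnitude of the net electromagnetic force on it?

v×B = (0, -5.21×10⁵, -4.71×10⁵) N/C.
E + v×B = (-2200, -5.29×10⁵, -4.71×10⁵) N/C.
F = q(E + v×B) = (1.6×10⁻¹⁹ C)·(-2200, -5.29×10⁵, -4.71×10⁵) = (-3.52×10⁻¹⁶, -8.46×10⁻¹⁴, -7.54×10⁻¹⁴) N.
|F| = 1.13×10⁻¹³ N.

|F| ≈ 1.13×10⁻¹³ N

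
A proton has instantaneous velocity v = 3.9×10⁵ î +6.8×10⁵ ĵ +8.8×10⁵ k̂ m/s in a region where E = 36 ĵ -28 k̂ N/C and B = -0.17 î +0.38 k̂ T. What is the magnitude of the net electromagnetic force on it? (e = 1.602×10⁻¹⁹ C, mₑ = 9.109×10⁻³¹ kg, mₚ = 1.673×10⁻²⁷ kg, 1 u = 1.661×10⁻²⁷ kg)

v×B = (2.58×10⁵, -2.98×10⁵, 1.16×10⁵) N/C.
E + v×B = (2.58×10⁵, -2.98×10⁵, 1.16×10⁵) N/C.
F = q(E + v×B) = (1.602×10⁻¹⁹ C)·(2.58×10⁵, -2.98×10⁵, 1.16×10⁵) = (4.14×10⁻¹⁴, -4.77×10⁻¹⁴, 1.85×10⁻¹⁴) N.
|F| = 6.58×10⁻¹⁴ N.

|F| ≈ 6.58×10⁻¹⁴ N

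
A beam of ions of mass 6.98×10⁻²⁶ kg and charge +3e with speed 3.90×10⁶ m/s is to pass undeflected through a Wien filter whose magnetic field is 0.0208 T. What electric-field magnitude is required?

E = 8.11×10⁴ V/m

For straight-line motion qE = qvB, so E = vB.
E = 3.90×10⁶ × 0.0208 = 8.11×10⁴ V/m.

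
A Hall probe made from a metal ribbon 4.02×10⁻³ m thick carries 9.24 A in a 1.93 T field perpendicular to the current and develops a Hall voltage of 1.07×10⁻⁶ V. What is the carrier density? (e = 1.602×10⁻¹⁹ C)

n ≈ 2.59×10²⁸ m⁻³

From V_H = IB/(n e t), n = IB/(V_H e t).
n = (9.24)(1.93)/((1.07×10⁻⁶)(1.602×10⁻¹⁹)(4.02×10⁻³)) ≈ 2.59×10²⁸ m⁻³.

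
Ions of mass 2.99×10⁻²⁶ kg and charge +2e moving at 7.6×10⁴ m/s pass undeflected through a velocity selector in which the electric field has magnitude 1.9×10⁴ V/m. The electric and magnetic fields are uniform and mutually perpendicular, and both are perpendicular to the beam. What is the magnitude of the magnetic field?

Balance of forces in the selector: qE = qvB ⇒ B = E/v.
B = 1.9×10⁴/7.6×10⁴ = 0.25 T.

B = 0.25 T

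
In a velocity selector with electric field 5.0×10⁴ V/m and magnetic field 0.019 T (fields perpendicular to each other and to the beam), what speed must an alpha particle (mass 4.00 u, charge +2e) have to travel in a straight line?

For undeflected motion the electric and magnetic forces balance: qE = qvB.
v = E/B = 5.0×10⁴/0.019 = 2.6×10⁶ m/s.

v = 2.6×10⁶ m/s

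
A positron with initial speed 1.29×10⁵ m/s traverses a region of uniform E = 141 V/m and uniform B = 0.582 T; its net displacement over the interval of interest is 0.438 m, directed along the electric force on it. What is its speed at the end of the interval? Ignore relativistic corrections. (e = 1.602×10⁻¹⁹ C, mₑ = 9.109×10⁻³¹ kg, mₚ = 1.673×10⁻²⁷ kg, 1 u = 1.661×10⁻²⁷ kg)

v_f ≈ 4.66×10⁶ m/s

B does no work; ΔKE = |q|E d.
½mv_f² = ½mv₀² + |q|Ed = ½(9.109×10⁻³¹)(1.29×10⁵)² + (1.602×10⁻¹⁹)(141)(0.438) ≈ 7.579×10⁻²¹ J + 9.894×10⁻¹⁸ J ≈ 9.901×10⁻¹⁸ J.
v_f = √(2·9.901×10⁻¹⁸/9.109×10⁻³¹) ≈ 4.66×10⁶ m/s.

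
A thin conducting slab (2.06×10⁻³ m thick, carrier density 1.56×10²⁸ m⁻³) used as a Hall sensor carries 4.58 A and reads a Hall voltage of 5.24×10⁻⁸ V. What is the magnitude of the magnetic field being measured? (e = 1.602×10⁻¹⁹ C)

From V_H = IB/(n e t), B = V_H n e t / I.
B = (5.24×10⁻⁸)(1.56×10²⁸)(1.602×10⁻¹⁹)(2.06×10⁻³)/4.58 ≈ 0.0589 T.

B ≈ 0.0589 T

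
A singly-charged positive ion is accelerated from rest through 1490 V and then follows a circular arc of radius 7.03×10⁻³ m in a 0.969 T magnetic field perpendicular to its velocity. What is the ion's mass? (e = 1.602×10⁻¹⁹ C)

Combine |q|V = ½mv² and r = mv/(|q|B): eliminate v to get m = qB²r²/(2V).
m = (1.602×10⁻¹⁹)(0.969)²(7.03×10⁻³)²/(2·1490) ≈ 2.49×10⁻²⁷ kg.

m ≈ 2.49×10⁻²⁷ kg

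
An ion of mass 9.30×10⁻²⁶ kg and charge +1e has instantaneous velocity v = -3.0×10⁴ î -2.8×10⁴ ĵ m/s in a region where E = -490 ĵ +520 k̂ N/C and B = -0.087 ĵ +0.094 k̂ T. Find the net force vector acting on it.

v×B = (-2630, 2820, 2610) N/C.
E + v×B = (-2630, 2330, 3130) N/C.
F = q(E + v×B) = (1.602×10⁻¹⁹ C)·(-2630, 2330, 3130) = (-4.22×10⁻¹⁶, 3.73×10⁻¹⁶, 5.01×10⁻¹⁶) N.

F ≈ (-4.22×10⁻¹⁶, 3.73×10⁻¹⁶, 5.01×10⁻¹⁶) N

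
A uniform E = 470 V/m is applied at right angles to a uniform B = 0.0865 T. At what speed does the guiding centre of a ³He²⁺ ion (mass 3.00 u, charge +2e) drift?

v_d ≈ 5430 m/s

The E×B drift speed is v_d = E/B.
v_d = 470/0.0865 = 5430 m/s.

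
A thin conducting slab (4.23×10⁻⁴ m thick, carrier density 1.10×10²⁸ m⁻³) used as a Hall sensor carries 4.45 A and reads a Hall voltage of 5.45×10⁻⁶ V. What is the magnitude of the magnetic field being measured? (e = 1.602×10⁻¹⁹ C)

B ≈ 0.913 T

From V_H = IB/(n e t), B = V_H n e t / I.
B = (5.45×10⁻⁶)(1.10×10²⁸)(1.602×10⁻¹⁹)(4.23×10⁻⁴)/4.45 ≈ 0.913 T.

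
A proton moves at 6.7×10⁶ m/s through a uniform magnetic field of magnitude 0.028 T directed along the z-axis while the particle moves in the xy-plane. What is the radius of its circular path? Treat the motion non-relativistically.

The magnetic force provides the centripetal force: |q|vB = mv²/r.
r = mv/(|q|B) = (1.673×10⁻²⁷)(6.7×10⁶)/((1.602×10⁻¹⁹)(0.028)) ≈ 2.5 m.

r ≈ 2.5 m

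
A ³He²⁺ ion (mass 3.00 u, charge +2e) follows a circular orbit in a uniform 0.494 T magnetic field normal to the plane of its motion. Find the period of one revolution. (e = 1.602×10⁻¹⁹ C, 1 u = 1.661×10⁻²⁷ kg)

The cyclotron period depends only on m, q, B: T = 2πm/(|q|B).
T = 2π(4.983×10⁻²⁷)/((3.204×10⁻¹⁹)(0.494)) ≈ 1.98×10⁻⁷ s.

T ≈ 1.98×10⁻⁷ s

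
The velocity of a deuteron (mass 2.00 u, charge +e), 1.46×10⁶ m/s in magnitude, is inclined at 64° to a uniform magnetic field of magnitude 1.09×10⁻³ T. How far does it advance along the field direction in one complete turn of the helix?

p ≈ 76.5 m

v∥ = v cosθ = 1.46×10⁶·cos64° ≈ 6.400×10⁵ m/s.
T = 2πm/(|q|B) = 2π(3.322×10⁻²⁷)/((1.602×10⁻¹⁹)(1.09×10⁻³)) ≈ 1.195×10⁻⁴ s.
pitch = v∥ T = (6.400×10⁵)(1.195×10⁻⁴) ≈ 76.5 m.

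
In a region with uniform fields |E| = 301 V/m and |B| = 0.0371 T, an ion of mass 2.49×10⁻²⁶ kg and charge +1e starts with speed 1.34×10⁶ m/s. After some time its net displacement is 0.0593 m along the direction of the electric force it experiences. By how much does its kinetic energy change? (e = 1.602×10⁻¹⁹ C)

ΔKE ≈ 2.86×10⁻¹⁸ J

The magnetic force is always ⟂ v and does no work; only the electric force changes KE.
ΔKE = F_E · d = |q|E d = (1.602×10⁻¹⁹)(301)(0.0593) ≈ 2.86×10⁻¹⁸ J.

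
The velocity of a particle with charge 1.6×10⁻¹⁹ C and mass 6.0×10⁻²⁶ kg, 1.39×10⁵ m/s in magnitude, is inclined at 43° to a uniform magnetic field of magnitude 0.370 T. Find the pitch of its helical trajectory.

v∥ = v cosθ = 1.39×10⁵·cos43° ≈ 1.017×10⁵ m/s.
T = 2πm/(|q|B) = 2π(6.0×10⁻²⁶)/((1.6×10⁻¹⁹)(0.370)) ≈ 6.368×10⁻⁶ s.
pitch = v∥ T = (1.017×10⁵)(6.368×10⁻⁶) ≈ 0.647 m.

p ≈ 0.647 m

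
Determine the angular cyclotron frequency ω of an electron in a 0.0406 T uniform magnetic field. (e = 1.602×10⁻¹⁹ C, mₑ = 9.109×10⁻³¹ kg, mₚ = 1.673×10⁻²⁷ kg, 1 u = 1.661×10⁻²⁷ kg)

ω ≈ 7.14×10⁹ rad/s

ω = |q|B/m.
ω = (1.602×10⁻¹⁹)(0.0406)/9.109×10⁻³¹ ≈ 7.14×10⁹ rad/s.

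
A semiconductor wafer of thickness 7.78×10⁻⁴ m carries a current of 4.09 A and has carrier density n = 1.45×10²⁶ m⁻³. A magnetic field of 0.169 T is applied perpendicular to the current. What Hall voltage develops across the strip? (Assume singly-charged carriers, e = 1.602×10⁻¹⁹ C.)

V_H ≈ 3.82×10⁻⁵ V

V_H = IB/(n e t).
V_H = (4.09)(0.169)/((1.45×10²⁶)(1.602×10⁻¹⁹)(7.78×10⁻⁴)) ≈ 3.82×10⁻⁵ V.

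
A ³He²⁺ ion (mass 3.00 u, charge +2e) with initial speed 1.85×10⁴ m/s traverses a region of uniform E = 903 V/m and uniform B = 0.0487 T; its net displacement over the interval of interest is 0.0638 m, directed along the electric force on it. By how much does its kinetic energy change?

ΔKE ≈ 1.85×10⁻¹⁷ J

The magnetic force is always ⟂ v and does no work; only the electric force changes KE.
ΔKE = F_E · d = |q|E d = (3.204×10⁻¹⁹)(903)(0.0638) ≈ 1.85×10⁻¹⁷ J.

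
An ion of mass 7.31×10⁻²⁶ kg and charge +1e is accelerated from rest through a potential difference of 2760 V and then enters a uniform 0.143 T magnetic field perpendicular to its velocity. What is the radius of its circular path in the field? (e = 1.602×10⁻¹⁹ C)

Acceleration: |q|V = ½mv² ⇒ v = √(2|q|V/m) = √(2·1.602×10⁻¹⁹·2760/7.31×10⁻²⁶) ≈ 1.100×10⁵ m/s.
In the field: r = mv/(|q|B) = (7.31×10⁻²⁶)(1.100×10⁵)/((1.602×10⁻¹⁹)(0.143)) ≈ 0.351 m.

r ≈ 0.351 m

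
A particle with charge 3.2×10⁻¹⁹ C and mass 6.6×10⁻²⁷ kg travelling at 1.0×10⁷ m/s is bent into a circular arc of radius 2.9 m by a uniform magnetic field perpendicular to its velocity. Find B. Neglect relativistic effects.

B ≈ 0.071 T

From |q|vB = mv²/r, B = mv/(|q|r).
B = (6.6×10⁻²⁷)(1.0×10⁷)/((3.2×10⁻¹⁹)(2.9)) ≈ 0.071 T.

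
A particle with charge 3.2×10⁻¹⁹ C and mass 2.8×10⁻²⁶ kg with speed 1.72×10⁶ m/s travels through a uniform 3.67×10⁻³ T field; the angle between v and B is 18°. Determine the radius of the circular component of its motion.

r ≈ 12.7 m

v⊥ = v sinθ = 1.72×10⁶·sin18° ≈ 5.315×10⁵ m/s.
r = m v⊥/(|q|B) = (2.8×10⁻²⁶)(5.315×10⁵)/((3.2×10⁻¹⁹)(3.67×10⁻³)) ≈ 12.7 m.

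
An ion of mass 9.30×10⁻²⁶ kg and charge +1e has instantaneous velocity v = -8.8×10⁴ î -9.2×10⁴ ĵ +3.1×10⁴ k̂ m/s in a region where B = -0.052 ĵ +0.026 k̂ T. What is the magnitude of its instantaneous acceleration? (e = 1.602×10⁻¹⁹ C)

|a| ≈ 8.91×10⁹ m/s²

v×B = (-780, 2290, 4580) N/C.
F = q v×B = (1.602×10⁻¹⁹ C)·(-780, 2290, 4580) = (-1.25×10⁻¹⁶, 3.67×10⁻¹⁶, 7.33×10⁻¹⁶) N.
|a| = |F|/m = 8.291×10⁻¹⁶/9.30×10⁻²⁶ ≈ 8.91×10⁹ m/s².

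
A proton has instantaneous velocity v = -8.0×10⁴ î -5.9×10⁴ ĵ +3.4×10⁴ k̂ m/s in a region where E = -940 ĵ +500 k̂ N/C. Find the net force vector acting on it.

Only an electric field acts, so F = qE = (1.602×10⁻¹⁹ C)·(0, -940, 500) = (0, -1.51×10⁻¹⁶, 8.01×10⁻¹⁷) N.

F ≈ (0, -1.51×10⁻¹⁶, 8.01×10⁻¹⁷) N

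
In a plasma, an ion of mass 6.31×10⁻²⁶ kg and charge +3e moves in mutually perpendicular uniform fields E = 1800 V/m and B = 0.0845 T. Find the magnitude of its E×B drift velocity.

The E×B drift speed is v_d = E/B.
v_d = 1800/0.0845 = 2.13×10⁴ m/s.

v_d ≈ 2.13×10⁴ m/s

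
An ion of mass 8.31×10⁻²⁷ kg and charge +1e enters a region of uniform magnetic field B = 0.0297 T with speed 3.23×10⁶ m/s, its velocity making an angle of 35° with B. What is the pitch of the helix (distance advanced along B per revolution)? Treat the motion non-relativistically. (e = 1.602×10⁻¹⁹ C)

p ≈ 29.0 m

v∥ = v cosθ = 3.23×10⁶·cos35° ≈ 2.646×10⁶ m/s.
T = 2πm/(|q|B) = 2π(8.31×10⁻²⁷)/((1.602×10⁻¹⁹)(0.0297)) ≈ 1.097×10⁻⁵ s.
pitch = v∥ T = (2.646×10⁶)(1.097×10⁻⁵) ≈ 29.0 m.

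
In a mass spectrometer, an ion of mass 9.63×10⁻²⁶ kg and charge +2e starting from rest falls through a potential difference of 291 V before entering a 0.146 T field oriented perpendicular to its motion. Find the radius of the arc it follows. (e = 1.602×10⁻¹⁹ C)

r ≈ 0.0906 m

Acceleration: |q|V = ½mv² ⇒ v = √(2|q|V/m) = √(2·3.204×10⁻¹⁹·291/9.63×10⁻²⁶) ≈ 4.400×10⁴ m/s.
In the field: r = mv/(|q|B) = (9.63×10⁻²⁶)(4.400×10⁴)/((3.204×10⁻¹⁹)(0.146)) ≈ 0.0906 m.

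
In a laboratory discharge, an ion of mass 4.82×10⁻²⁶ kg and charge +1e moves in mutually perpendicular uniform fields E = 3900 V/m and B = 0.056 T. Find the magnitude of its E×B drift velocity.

v_d ≈ 7.0×10⁴ m/s

The steady drift has the magnetic force balancing the electric force, so v_d = E/B.
v_d = 3900/0.056 = 7.0×10⁴ m/s.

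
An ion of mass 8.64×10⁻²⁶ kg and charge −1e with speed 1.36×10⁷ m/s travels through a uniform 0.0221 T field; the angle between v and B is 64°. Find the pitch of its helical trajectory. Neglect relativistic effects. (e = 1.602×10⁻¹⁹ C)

p ≈ 914 m

v∥ = v cosθ = 1.36×10⁷·cos64° ≈ 5.962×10⁶ m/s.
T = 2πm/(|q|B) = 2π(8.64×10⁻²⁶)/((1.602×10⁻¹⁹)(0.0221)) ≈ 1.533×10⁻⁴ s.
pitch = v∥ T = (5.962×10⁶)(1.533×10⁻⁴) ≈ 914 m.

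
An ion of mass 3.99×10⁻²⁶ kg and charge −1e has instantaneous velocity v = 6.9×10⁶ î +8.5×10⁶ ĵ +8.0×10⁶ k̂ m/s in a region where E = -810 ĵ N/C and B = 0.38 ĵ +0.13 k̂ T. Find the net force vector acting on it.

v×B = (-1.94×10⁶, -8.97×10⁵, 2.62×10⁶) N/C.
E + v×B = (-1.94×10⁶, -8.98×10⁵, 2.62×10⁶) N/C.
F = q(E + v×B) = (−1.602×10⁻¹⁹ C)·(-1.94×10⁶, -8.98×10⁵, 2.62×10⁶) = (3.10×10⁻¹³, 1.44×10⁻¹³, -4.20×10⁻¹³) N.

F ≈ (3.10×10⁻¹³, 1.44×10⁻¹³, -4.20×10⁻¹³) N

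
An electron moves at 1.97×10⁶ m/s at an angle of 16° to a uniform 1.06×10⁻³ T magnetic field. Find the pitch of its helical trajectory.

p ≈ 0.0638 m

v∥ = v cosθ = 1.97×10⁶·cos16° ≈ 1.894×10⁶ m/s.
T = 2πm/(|q|B) = 2π(9.109×10⁻³¹)/((1.602×10⁻¹⁹)(1.06×10⁻³)) ≈ 3.370×10⁻⁸ s.
pitch = v∥ T = (1.894×10⁶)(3.370×10⁻⁸) ≈ 0.0638 m.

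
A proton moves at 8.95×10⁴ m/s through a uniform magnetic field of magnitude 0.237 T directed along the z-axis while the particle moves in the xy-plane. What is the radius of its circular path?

r ≈ 3.94×10⁻³ m

The magnetic force provides the centripetal force: |q|vB = mv²/r.
r = mv/(|q|B) = (1.673×10⁻²⁷)(8.95×10⁴)/((1.602×10⁻¹⁹)(0.237)) ≈ 3.94×10⁻³ m.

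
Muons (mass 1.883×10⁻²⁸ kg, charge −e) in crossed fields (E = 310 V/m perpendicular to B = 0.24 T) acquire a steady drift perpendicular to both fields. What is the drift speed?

v_d ≈ 1300 m/s

The steady drift has the magnetic force balancing the electric force, so v_d = E/B.
v_d = 310/0.24 = 1300 m/s.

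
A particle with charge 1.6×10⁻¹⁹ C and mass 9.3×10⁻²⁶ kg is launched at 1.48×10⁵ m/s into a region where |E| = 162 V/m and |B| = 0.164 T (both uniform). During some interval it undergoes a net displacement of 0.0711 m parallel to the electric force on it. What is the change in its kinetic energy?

ΔKE ≈ 1.84×10⁻¹⁸ J

The magnetic force is always ⟂ v and does no work; only the electric force changes KE.
ΔKE = F_E · d = |q|E d = (1.6×10⁻¹⁹)(162)(0.0711) ≈ 1.84×10⁻¹⁸ J.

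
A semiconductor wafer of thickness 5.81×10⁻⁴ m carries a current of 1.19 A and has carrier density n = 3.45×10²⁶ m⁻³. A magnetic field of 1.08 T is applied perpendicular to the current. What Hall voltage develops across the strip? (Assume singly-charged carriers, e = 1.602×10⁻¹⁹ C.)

V_H ≈ 4.00×10⁻⁵ V

V_H = IB/(n e t).
V_H = (1.19)(1.08)/((3.45×10²⁶)(1.602×10⁻¹⁹)(5.81×10⁻⁴)) ≈ 4.00×10⁻⁵ V.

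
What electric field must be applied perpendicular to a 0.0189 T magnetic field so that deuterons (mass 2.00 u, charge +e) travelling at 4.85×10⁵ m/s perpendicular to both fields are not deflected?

For straight-line motion qE = qvB, so E = vB.
E = 4.85×10⁵ × 0.0189 = 9170 V/m.

E = 9170 V/m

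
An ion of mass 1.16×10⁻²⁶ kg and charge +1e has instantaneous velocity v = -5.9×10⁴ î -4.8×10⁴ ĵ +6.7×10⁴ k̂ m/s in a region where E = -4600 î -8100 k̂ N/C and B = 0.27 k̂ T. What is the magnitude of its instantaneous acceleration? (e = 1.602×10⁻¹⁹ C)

v×B = (-1.30×10⁴, 1.59×10⁴, 0) N/C.
E + v×B = (-1.76×10⁴, 1.59×10⁴, -8100) N/C.
F = q(E + v×B) = (1.602×10⁻¹⁹ C)·(-1.76×10⁴, 1.59×10⁴, -8100) = (-2.81×10⁻¹⁵, 2.55×10⁻¹⁵, -1.30×10⁻¹⁵) N.
|a| = |F|/m = 4.014×10⁻¹⁵/1.16×10⁻²⁶ ≈ 3.46×10¹¹ m/s².

|a| ≈ 3.46×10¹¹ m/s²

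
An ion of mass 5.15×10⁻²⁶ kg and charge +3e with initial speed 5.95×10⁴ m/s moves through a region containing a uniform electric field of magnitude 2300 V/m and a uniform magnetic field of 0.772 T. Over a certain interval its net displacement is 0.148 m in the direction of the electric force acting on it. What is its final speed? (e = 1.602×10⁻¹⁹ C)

B does no work; ΔKE = |q|E d.
½mv_f² = ½mv₀² + |q|Ed = ½(5.15×10⁻²⁶)(5.95×10⁴)² + (4.806×10⁻¹⁹)(2300)(0.148) ≈ 9.116×10⁻¹⁷ J + 1.636×10⁻¹⁶ J ≈ 2.548×10⁻¹⁶ J.
v_f = √(2·2.548×10⁻¹⁶/5.15×10⁻²⁶) ≈ 9.95×10⁴ m/s.

v_f ≈ 9.95×10⁴ m/s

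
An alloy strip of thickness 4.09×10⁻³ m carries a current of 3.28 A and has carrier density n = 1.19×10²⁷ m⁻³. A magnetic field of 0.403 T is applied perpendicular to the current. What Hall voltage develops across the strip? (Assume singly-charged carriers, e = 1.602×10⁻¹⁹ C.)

V_H ≈ 1.70×10⁻⁶ V

V_H = IB/(n e t).
V_H = (3.28)(0.403)/((1.19×10²⁷)(1.602×10⁻¹⁹)(4.09×10⁻³)) ≈ 1.70×10⁻⁶ V.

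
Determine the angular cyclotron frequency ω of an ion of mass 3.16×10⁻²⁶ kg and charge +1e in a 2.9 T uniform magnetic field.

ω ≈ 1.5×10⁷ rad/s

ω = |q|B/m.
ω = (1.602×10⁻¹⁹)(2.9)/3.16×10⁻²⁶ ≈ 1.5×10⁷ rad/s.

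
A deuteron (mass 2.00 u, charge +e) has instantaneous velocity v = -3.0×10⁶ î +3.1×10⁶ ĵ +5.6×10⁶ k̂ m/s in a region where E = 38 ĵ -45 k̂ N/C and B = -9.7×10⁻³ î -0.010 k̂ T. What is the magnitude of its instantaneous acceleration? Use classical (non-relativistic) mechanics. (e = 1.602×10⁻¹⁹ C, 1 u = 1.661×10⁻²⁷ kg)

|a| ≈ 4.57×10¹² m/s²

v×B = (-3.10×10⁴, -8.43×10⁴, 3.01×10⁴) N/C.
E + v×B = (-3.10×10⁴, -8.43×10⁴, 3.00×10⁴) N/C.
F = q(E + v×B) = (1.602×10⁻¹⁹ C)·(-3.10×10⁴, -8.43×10⁴, 3.00×10⁴) = (-4.97×10⁻¹⁵, -1.35×10⁻¹⁴, 4.81×10⁻¹⁵) N.
|a| = |F|/m = 1.517×10⁻¹⁴/3.322×10⁻²⁷ ≈ 4.57×10¹² m/s².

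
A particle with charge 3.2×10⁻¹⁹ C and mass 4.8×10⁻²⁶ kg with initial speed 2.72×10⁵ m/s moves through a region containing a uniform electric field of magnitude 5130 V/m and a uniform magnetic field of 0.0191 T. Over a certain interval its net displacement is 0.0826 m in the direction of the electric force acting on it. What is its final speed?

v_f ≈ 2.82×10⁵ m/s

B does no work; ΔKE = |q|E d.
½mv_f² = ½mv₀² + |q|Ed = ½(4.8×10⁻²⁶)(2.72×10⁵)² + (3.2×10⁻¹⁹)(5130)(0.0826) ≈ 1.776×10⁻¹⁵ J + 1.356×10⁻¹⁶ J ≈ 1.911×10⁻¹⁵ J.
v_f = √(2·1.911×10⁻¹⁵/4.8×10⁻²⁶) ≈ 2.82×10⁵ m/s.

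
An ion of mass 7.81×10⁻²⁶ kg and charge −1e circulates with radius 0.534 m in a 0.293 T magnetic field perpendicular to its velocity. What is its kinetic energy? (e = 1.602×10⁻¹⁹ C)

v = |q|Br/m, then KE = ½mv² = (qBr)²/(2m).
v = (1.602×10⁻¹⁹)(0.293)(0.534)/7.81×10⁻²⁶ ≈ 3.209×10⁵ m/s.
KE = ½(7.81×10⁻²⁶)(3.209×10⁵)² ≈ 4.02×10⁻¹⁵ J = 2.51×10⁴ eV.

KE ≈ 2.51×10⁴ eV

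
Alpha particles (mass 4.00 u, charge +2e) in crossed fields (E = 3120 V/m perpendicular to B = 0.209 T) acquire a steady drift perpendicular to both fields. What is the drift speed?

v_d ≈ 1.49×10⁴ m/s

The steady drift has the magnetic force balancing the electric force, so v_d = E/B.
v_d = 3120/0.209 = 1.49×10⁴ m/s.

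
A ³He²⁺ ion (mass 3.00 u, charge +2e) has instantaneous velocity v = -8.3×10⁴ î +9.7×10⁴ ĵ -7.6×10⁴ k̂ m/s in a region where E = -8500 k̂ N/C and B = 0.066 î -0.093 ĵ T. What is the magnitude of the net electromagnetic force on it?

v×B = (-7070, -5020, 1320) N/C.
E + v×B = (-7070, -5020, -7180) N/C.
F = q(E + v×B) = (3.204×10⁻¹⁹ C)·(-7070, -5020, -7180) = (-2.26×10⁻¹⁵, -1.61×10⁻¹⁵, -2.30×10⁻¹⁵) N.
|F| = 3.61×10⁻¹⁵ N.

|F| ≈ 3.61×10⁻¹⁵ N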